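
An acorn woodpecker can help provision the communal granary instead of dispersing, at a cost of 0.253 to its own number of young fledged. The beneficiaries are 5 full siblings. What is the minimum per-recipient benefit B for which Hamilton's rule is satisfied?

0.1012

r to a full sibling = 0.5 (full sibs share both parents — two paths of length 2: r = 2·(1/2)^2 = 1/2).
Hamilton's rule with n recipients of equal r: n·r·B > C, so B > C/(n·r) = 0.253/(5·0.5) = 0.1012.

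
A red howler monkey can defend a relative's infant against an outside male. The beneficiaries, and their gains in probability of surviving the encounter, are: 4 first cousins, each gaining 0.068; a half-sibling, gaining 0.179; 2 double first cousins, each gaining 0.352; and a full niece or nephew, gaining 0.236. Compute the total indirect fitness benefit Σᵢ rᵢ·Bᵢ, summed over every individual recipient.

r to a first cousin = 0.125 (first cousins share one grandparent pair — two paths of length 4: r = 2·(1/2)^4 = 1/8).
r to a half-sibling = 1/4 (half-sibs share one parent — one path of length 2: r = (1/2)^2 = 1/4).
r to a double first cousin = 1/4 (double first cousins share both grandparent pairs — four paths of length 4: r = 4·(1/2)^4 = 1/4).
r to a full niece or nephew = 1/4 (full aunt/uncle↔niece/nephew: two paths of length 3 through the shared grandparent pair: r = 2·(1/2)^3 = 1/4).
Summing one r·B term per recipient: 4·0.125·0.068 + 1·0.25·0.179 + 2·0.25·0.352 + 1·0.25·0.236 = 0.31375.

0.31375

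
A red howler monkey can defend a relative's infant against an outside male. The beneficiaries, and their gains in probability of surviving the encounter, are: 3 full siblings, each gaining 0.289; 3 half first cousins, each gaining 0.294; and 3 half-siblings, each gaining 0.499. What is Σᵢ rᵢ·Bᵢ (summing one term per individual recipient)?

0.862875

r to a full sibling = 0.5 (full sibs share both parents — two paths of length 2: r = 2·(1/2)^2 = 1/2).
r to a half first cousin = 1/16 (half first cousins share one grandparent — one path of length 4: r = (1/2)^4 = 1/16).
r to a half-sibling = 1/4 (half-sibs share one parent — one path of length 2: r = (1/2)^2 = 1/4).
Summing one r·B term per recipient: 3·0.5·0.289 + 3·0.0625·0.294 + 3·0.25·0.499 = 0.862875.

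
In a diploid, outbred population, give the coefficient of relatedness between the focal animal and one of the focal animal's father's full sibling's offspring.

Each parent–offspring link contributes a factor of 1/2, and independent paths through distinct common ancestors add.
First cousins share one grandparent pair — two paths of length 4: r = 2·(1/2)^4 = 1/8.

0.125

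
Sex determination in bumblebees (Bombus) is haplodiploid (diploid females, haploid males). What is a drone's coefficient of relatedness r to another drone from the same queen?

Haploid brothers each carry a random half of the queen's diploid genome, so on average they share half: r = 1/2.

0.5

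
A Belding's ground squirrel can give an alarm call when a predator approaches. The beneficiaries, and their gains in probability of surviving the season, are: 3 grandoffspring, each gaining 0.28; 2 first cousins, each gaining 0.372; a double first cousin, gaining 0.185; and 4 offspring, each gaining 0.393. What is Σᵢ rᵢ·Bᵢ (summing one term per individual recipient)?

r to a grandoffspring = 1/4 (two parent–offspring links: r = (1/2)^2 = 1/4).
r to a first cousin = 0.125 (first cousins share one grandparent pair — two paths of length 4: r = 2·(1/2)^4 = 1/8).
r to a double first cousin = 0.25 (double first cousins share both grandparent pairs — four paths of length 4: r = 4·(1/2)^4 = 1/4).
r to an offspring = 0.5 (one parent–offspring link: r = (1/2)^1 = 1/2).
Summing one r·B term per recipient: 3·0.25·0.28 + 2·0.125·0.372 + 1·0.25·0.185 + 4·0.5·0.393 = 1.13525.

1.13525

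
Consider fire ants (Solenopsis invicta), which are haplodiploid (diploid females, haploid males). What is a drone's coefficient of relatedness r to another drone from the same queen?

Haploid brothers each carry a random half of the queen's diploid genome, so on average they share half: r = 1/2.

0.5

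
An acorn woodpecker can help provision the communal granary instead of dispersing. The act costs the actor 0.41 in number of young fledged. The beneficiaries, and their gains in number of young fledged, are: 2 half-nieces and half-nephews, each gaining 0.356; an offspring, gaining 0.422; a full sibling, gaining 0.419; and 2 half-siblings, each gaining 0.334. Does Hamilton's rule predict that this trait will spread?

Hamilton's rule: the trait is favored when the sum of r·B over every recipient exceeds the actor's cost C.
r to a half-niece or half-nephew = 1/8 (half-aunt/uncle↔niece/nephew: one path of length 3: r = (1/2)^3 = 1/8).
r to an offspring = 1/2 (one parent–offspring link: r = (1/2)^1 = 1/2).
r to a full sibling = 1/2 (full sibs share both parents — two paths of length 2: r = 2·(1/2)^2 = 1/2).
r to a half-sibling = 0.25 (half-sibs share one parent — one path of length 2: r = (1/2)^2 = 1/4).
Summing one r·B term per recipient: 2·0.125·0.356 + 1·0.5·0.422 + 1·0.5·0.419 + 2·0.25·0.334 = 0.6765.
0.6765 > 0.41: the indirect benefit exceeds the cost.

Yes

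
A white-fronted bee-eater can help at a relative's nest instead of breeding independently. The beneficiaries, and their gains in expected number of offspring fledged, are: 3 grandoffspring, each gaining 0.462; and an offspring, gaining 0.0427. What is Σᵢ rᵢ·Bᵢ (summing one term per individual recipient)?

0.36785

r to a grandoffspring = 0.25 (two parent–offspring links: r = (1/2)^2 = 1/4).
r to an offspring = 0.5 (one parent–offspring link: r = (1/2)^1 = 1/2).
Summing one r·B term per recipient: 3·0.25·0.462 + 1·0.5·0.0427 = 0.36785.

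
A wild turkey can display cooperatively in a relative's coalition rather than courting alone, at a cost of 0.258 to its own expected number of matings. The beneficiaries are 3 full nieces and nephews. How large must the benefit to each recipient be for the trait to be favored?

r to a full niece or nephew = 1/4 (full aunt/uncle↔niece/nephew: two paths of length 3 through the shared grandparent pair: r = 2·(1/2)^3 = 1/4).
Hamilton's rule with n recipients of equal r: n·r·B > C, so B > C/(n·r) = 0.258/(3·0.25) = 0.344.

0.344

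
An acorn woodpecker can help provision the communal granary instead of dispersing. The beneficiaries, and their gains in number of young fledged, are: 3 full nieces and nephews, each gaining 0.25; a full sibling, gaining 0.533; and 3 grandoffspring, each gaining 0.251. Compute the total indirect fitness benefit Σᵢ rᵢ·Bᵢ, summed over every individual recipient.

0.64225

r to a full niece or nephew = 0.25 (full aunt/uncle↔niece/nephew: two paths of length 3 through the shared grandparent pair: r = 2·(1/2)^3 = 1/4).
r to a full sibling = 0.5 (full sibs share both parents — two paths of length 2: r = 2·(1/2)^2 = 1/2).
r to a grandoffspring = 0.25 (two parent–offspring links: r = (1/2)^2 = 1/4).
Summing one r·B term per recipient: 3·0.25·0.25 + 1·0.5·0.533 + 3·0.25·0.251 = 0.64225.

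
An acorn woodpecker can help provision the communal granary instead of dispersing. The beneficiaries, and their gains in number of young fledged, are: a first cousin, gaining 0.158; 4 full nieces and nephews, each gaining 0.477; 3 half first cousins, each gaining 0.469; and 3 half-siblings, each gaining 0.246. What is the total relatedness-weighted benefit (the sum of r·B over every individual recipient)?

0.7691875

r to a first cousin = 0.125 (first cousins share one grandparent pair — two paths of length 4: r = 2·(1/2)^4 = 1/8).
r to a full niece or nephew = 1/4 (full aunt/uncle↔niece/nephew: two paths of length 3 through the shared grandparent pair: r = 2·(1/2)^3 = 1/4).
r to a half first cousin = 1/16 (half first cousins share one grandparent — one path of length 4: r = (1/2)^4 = 1/16).
r to a half-sibling = 0.25 (half-sibs share one parent — one path of length 2: r = (1/2)^2 = 1/4).
Summing one r·B term per recipient: 1·0.125·0.158 + 4·0.25·0.477 + 3·0.0625·0.469 + 3·0.25·0.246 = 0.7691875.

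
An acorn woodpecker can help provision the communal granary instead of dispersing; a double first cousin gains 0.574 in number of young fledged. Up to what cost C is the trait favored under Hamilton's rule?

r to a double first cousin = 1/4 (double first cousins share both grandparent pairs — four paths of length 4: r = 4·(1/2)^4 = 1/4).
Hamilton's rule: n·r·B > C, so the trait is favored while C < n·r·B = 1·0.25·0.574 = 0.1435.

0.1435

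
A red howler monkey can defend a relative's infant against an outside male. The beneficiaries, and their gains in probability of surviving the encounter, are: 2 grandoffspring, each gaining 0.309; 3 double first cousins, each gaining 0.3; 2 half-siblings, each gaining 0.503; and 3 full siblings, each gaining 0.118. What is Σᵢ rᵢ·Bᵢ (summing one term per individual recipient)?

0.808

r to a grandoffspring = 0.25 (two parent–offspring links: r = (1/2)^2 = 1/4).
r to a double first cousin = 0.25 (double first cousins share both grandparent pairs — four paths of length 4: r = 4·(1/2)^4 = 1/4).
r to a half-sibling = 0.25 (half-sibs share one parent — one path of length 2: r = (1/2)^2 = 1/4).
r to a full sibling = 1/2 (full sibs share both parents — two paths of length 2: r = 2·(1/2)^2 = 1/2).
Summing one r·B term per recipient: 2·0.25·0.309 + 3·0.25·0.3 + 2·0.25·0.503 + 3·0.5·0.118 = 0.808.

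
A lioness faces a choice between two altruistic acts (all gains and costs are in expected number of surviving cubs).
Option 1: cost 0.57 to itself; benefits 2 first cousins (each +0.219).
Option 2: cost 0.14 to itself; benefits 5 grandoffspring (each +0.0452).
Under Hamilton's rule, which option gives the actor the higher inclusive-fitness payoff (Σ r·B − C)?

Option 2

Option 1: r to a first cousin = 0.125.
Option 1: Σ r·B − C = (2·0.125·0.219) − 0.57 = -0.51525.
Option 2: r to a grandoffspring = 0.25.
Option 2: Σ r·B − C = (5·0.25·0.0452) − 0.14 = -0.0835.
Option 2 has the higher net inclusive-fitness payoff.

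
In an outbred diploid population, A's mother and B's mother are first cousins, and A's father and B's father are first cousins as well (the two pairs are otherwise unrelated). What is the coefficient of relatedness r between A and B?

Relatedness sums over independent paths through distinct common ancestors.
A and B are related in two ways: second cousins through their mothers (r = 1/32) and second cousins through their fathers (r = 1/32).
r = 1/32 + 1/32 = 0.0625.

0.0625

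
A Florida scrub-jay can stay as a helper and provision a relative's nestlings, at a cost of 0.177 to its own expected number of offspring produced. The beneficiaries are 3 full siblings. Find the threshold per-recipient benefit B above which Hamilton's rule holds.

r to a full sibling = 1/2 (full sibs share both parents — two paths of length 2: r = 2·(1/2)^2 = 1/2).
Hamilton's rule with n recipients of equal r: n·r·B > C, so B > C/(n·r) = 0.177/(3·0.5) = 0.118.

0.118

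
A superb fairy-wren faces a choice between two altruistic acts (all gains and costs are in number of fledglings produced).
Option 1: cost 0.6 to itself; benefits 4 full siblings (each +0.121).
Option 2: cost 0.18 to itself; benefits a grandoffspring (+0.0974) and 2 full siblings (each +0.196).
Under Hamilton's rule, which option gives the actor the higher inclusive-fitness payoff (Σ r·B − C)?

Option 2

Option 1: r to a full sibling = 0.5.
Option 1: Σ r·B − C = (4·0.5·0.121) − 0.6 = -0.358.
Option 2: r to a grandoffspring = 0.25.
Option 2: r to a full sibling = 0.5.
Option 2: Σ r·B − C = (1·0.25·0.0974 + 2·0.5·0.196) − 0.18 = 0.04035.
Option 2 has the higher net inclusive-fitness payoff.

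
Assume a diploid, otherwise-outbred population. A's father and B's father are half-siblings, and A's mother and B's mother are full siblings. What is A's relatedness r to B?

Independent pedigree routes through distinct common ancestors add.
A and B are related in two ways: half first cousins through their fathers (r = 1/16) and first cousins through their mothers (r = 1/8).
r = 1/16 + 1/8 = 3/16 = 0.1875.

0.1875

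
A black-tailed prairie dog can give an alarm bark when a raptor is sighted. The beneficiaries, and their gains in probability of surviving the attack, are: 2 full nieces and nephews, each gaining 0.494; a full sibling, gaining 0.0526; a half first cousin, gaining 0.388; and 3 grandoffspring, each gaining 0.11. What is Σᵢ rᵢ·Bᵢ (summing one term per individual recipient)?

r to a full niece or nephew = 1/4 (full aunt/uncle↔niece/nephew: two paths of length 3 through the shared grandparent pair: r = 2·(1/2)^3 = 1/4).
r to a full sibling = 1/2 (full sibs share both parents — two paths of length 2: r = 2·(1/2)^2 = 1/2).
r to a half first cousin = 1/16 (half first cousins share one grandparent — one path of length 4: r = (1/2)^4 = 1/16).
r to a grandoffspring = 0.25 (two parent–offspring links: r = (1/2)^2 = 1/4).
Summing one r·B term per recipient: 2·0.25·0.494 + 1·0.5·0.0526 + 1·0.0625·0.388 + 3·0.25·0.11 = 0.38005.

0.38005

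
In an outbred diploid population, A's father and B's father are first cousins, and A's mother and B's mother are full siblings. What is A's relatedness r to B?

0.15625

Independent pedigree routes through distinct common ancestors add.
A and B are related in two ways: second cousins through their fathers (r = 1/32) and first cousins through their mothers (r = 1/8).
r = 1/32 + 1/8 = 5/32 = 0.15625.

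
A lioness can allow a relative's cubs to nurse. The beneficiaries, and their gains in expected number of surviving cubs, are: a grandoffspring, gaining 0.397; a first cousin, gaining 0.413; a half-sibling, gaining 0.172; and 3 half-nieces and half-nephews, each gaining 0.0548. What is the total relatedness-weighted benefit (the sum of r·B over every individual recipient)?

r to a grandoffspring = 0.25 (two parent–offspring links: r = (1/2)^2 = 1/4).
r to a first cousin = 0.125 (first cousins share one grandparent pair — two paths of length 4: r = 2·(1/2)^4 = 1/8).
r to a half-sibling = 1/4 (half-sibs share one parent — one path of length 2: r = (1/2)^2 = 1/4).
r to a half-niece or half-nephew = 1/8 (half-aunt/uncle↔niece/nephew: one path of length 3: r = (1/2)^3 = 1/8).
Summing one r·B term per recipient: 1·0.25·0.397 + 1·0.125·0.413 + 1·0.25·0.172 + 3·0.125·0.0548 = 0.214425.

0.214425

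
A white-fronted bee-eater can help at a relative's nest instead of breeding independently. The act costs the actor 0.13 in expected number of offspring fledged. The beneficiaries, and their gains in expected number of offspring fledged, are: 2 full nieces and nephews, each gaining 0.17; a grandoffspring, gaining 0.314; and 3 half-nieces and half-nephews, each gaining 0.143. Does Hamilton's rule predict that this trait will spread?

Yes

Hamilton's rule: the trait is favored when the sum of r·B over every recipient exceeds the actor's cost C.
r to a full niece or nephew = 0.25 (full aunt/uncle↔niece/nephew: two paths of length 3 through the shared grandparent pair: r = 2·(1/2)^3 = 1/4).
r to a grandoffspring = 0.25 (two parent–offspring links: r = (1/2)^2 = 1/4).
r to a half-niece or half-nephew = 0.125 (half-aunt/uncle↔niece/nephew: one path of length 3: r = (1/2)^3 = 1/8).
Summing one r·B term per recipient: 2·0.25·0.17 + 1·0.25·0.314 + 3·0.125·0.143 = 0.217125.
0.217125 > 0.13: the indirect benefit exceeds the cost.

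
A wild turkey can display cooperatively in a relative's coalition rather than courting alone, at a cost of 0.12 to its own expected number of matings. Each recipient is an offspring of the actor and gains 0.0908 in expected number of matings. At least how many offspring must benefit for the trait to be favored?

r to an offspring = 0.5 (one parent–offspring link: r = (1/2)^1 = 1/2).
Hamilton's rule: n·r·B > C  ⇒  n > C/(r·B) = 0.12/(0.5·0.0908) = 2.643.
The smallest integer exceeding 2.643 is 3.

3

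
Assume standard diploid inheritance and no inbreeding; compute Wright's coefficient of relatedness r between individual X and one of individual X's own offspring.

Each parent–offspring link contributes a factor of 1/2, and independent paths through distinct common ancestors add.
One parent–offspring link: r = (1/2)^1 = 1/2.

0.5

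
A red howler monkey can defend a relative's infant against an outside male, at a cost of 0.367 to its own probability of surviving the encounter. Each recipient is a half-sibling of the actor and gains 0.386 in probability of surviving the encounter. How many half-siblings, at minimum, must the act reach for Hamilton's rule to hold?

4

r to a half-sibling = 0.25 (half-sibs share one parent — one path of length 2: r = (1/2)^2 = 1/4).
Hamilton's rule: n·r·B > C  ⇒  n > C/(r·B) = 0.367/(0.25·0.386) = 3.803.
The smallest integer exceeding 3.803 is 4.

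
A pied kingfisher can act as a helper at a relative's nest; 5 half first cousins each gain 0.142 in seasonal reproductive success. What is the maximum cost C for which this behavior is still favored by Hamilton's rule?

0.044375

r to a half first cousin = 1/16 (half first cousins share one grandparent — one path of length 4: r = (1/2)^4 = 1/16).
Hamilton's rule: n·r·B > C, so the trait is favored while C < n·r·B = 5·0.0625·0.142 = 0.044375.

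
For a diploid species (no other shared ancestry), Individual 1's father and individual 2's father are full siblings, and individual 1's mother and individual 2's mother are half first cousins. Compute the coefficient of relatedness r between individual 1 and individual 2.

0.140625

With two independent routes of shared ancestry, r is the sum of the two contributions.
Individual 1 and individual 2 are related in two ways: first cousins through their fathers (r = 1/8) and half second cousins through their mothers (r = 1/64).
r = 1/8 + 1/64 = 9/64 = 0.140625.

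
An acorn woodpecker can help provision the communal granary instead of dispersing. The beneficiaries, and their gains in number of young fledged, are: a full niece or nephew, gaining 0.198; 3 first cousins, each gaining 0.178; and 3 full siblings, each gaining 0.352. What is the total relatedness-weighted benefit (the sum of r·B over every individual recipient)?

r to a full niece or nephew = 1/4 (full aunt/uncle↔niece/nephew: two paths of length 3 through the shared grandparent pair: r = 2·(1/2)^3 = 1/4).
r to a first cousin = 0.125 (first cousins share one grandparent pair — two paths of length 4: r = 2·(1/2)^4 = 1/8).
r to a full sibling = 0.5 (full sibs share both parents — two paths of length 2: r = 2·(1/2)^2 = 1/2).
Summing one r·B term per recipient: 1·0.25·0.198 + 3·0.125·0.178 + 3·0.5·0.352 = 0.64425.

0.64425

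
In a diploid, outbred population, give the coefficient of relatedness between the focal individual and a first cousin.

First cousins share one grandparent pair — two paths of length 4: r = 2·(1/2)^4 = 1/8.

0.125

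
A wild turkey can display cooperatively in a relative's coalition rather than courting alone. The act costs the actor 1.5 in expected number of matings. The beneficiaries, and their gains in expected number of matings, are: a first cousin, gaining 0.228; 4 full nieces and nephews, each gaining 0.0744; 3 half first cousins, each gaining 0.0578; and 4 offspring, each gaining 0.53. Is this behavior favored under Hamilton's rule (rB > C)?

No

Hamilton's rule: the trait is favored when the sum of r·B over every recipient exceeds the actor's cost C.
r to a first cousin = 1/8 (first cousins share one grandparent pair — two paths of length 4: r = 2·(1/2)^4 = 1/8).
r to a full niece or nephew = 1/4 (full aunt/uncle↔niece/nephew: two paths of length 3 through the shared grandparent pair: r = 2·(1/2)^3 = 1/4).
r to a half first cousin = 0.0625 (half first cousins share one grandparent — one path of length 4: r = (1/2)^4 = 1/16).
r to an offspring = 1/2 (one parent–offspring link: r = (1/2)^1 = 1/2).
Summing one r·B term per recipient: 1·0.125·0.228 + 4·0.25·0.0744 + 3·0.0625·0.0578 + 4·0.5·0.53 = 1.1737375.
1.1737375 < 1.5: the indirect benefit is less than the cost.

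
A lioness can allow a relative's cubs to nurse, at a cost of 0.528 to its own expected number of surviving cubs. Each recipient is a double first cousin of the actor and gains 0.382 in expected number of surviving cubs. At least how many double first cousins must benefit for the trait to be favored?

r to a double first cousin = 0.25 (double first cousins share both grandparent pairs — four paths of length 4: r = 4·(1/2)^4 = 1/4).
Hamilton's rule: n·r·B > C  ⇒  n > C/(r·B) = 0.528/(0.25·0.382) = 5.529.
The smallest integer exceeding 5.529 is 6.

6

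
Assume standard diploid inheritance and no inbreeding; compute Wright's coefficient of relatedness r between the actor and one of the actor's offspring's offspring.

Each parent–offspring link contributes a factor of 1/2, and independent paths through distinct common ancestors add.
Two parent–offspring links: r = (1/2)^2 = 1/4.

0.25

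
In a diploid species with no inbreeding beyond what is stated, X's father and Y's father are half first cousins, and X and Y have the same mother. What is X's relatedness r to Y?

Independent pedigree routes through distinct common ancestors add.
X and Y are related in two ways: half second cousins through their fathers (r = 1/64) and half-sibs through their shared mother (r = 1/4).
r = 1/64 + 1/4 = 17/64 = 0.265625.

0.265625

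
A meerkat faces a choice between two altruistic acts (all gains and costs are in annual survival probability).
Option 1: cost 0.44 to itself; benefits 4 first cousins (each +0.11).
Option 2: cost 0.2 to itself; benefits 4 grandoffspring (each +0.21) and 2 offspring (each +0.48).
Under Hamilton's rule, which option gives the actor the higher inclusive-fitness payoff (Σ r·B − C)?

Option 1: r to a first cousin = 0.125.
Option 1: Σ r·B − C = (4·0.125·0.11) − 0.44 = -0.385.
Option 2: r to a grandoffspring = 0.25.
Option 2: r to an offspring = 0.5.
Option 2: Σ r·B − C = (4·0.25·0.21 + 2·0.5·0.48) − 0.2 = 0.49.
Option 2 has the higher net inclusive-fitness payoff.

Option 2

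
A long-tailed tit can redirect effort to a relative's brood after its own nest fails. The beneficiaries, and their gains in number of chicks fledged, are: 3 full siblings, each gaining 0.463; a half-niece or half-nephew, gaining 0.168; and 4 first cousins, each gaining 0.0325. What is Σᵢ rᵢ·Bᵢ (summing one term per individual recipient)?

0.73175

r to a full sibling = 1/2 (full sibs share both parents — two paths of length 2: r = 2·(1/2)^2 = 1/2).
r to a half-niece or half-nephew = 1/8 (half-aunt/uncle↔niece/nephew: one path of length 3: r = (1/2)^3 = 1/8).
r to a first cousin = 1/8 (first cousins share one grandparent pair — two paths of length 4: r = 2·(1/2)^4 = 1/8).
Summing one r·B term per recipient: 3·0.5·0.463 + 1·0.125·0.168 + 4·0.125·0.0325 = 0.73175.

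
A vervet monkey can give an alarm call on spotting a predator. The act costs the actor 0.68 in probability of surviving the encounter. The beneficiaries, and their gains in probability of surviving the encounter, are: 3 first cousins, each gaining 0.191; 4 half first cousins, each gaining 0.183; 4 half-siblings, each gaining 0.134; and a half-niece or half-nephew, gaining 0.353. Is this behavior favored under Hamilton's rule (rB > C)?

No

Hamilton's rule: the trait is favored when the sum of r·B over every recipient exceeds the actor's cost C.
r to a first cousin = 1/8 (first cousins share one grandparent pair — two paths of length 4: r = 2·(1/2)^4 = 1/8).
r to a half first cousin = 1/16 (half first cousins share one grandparent — one path of length 4: r = (1/2)^4 = 1/16).
r to a half-sibling = 1/4 (half-sibs share one parent — one path of length 2: r = (1/2)^2 = 1/4).
r to a half-niece or half-nephew = 0.125 (half-aunt/uncle↔niece/nephew: one path of length 3: r = (1/2)^3 = 1/8).
Summing one r·B term per recipient: 3·0.125·0.191 + 4·0.0625·0.183 + 4·0.25·0.134 + 1·0.125·0.353 = 0.2955.
0.2955 < 0.68: the indirect benefit is less than the cost.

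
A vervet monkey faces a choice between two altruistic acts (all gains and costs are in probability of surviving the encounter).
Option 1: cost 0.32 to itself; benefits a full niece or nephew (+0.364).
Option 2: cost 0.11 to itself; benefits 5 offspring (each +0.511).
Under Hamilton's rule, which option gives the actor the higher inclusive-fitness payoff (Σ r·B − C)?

Option 2

Option 1: r to a full niece or nephew = 0.25.
Option 1: Σ r·B − C = (1·0.25·0.364) − 0.32 = -0.229.
Option 2: r to an offspring = 0.5.
Option 2: Σ r·B − C = (5·0.5·0.511) − 0.11 = 1.1675.
Option 2 has the higher net inclusive-fitness payoff.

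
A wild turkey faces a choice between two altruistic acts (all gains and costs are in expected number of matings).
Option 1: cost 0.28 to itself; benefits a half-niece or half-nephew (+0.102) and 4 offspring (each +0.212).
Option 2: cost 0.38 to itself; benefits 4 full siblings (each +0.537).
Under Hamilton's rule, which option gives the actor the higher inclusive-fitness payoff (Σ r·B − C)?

Option 1: r to a half-niece or half-nephew = 0.125.
Option 1: r to an offspring = 0.5.
Option 1: Σ r·B − C = (1·0.125·0.102 + 4·0.5·0.212) − 0.28 = 0.15675.
Option 2: r to a full sibling = 0.5.
Option 2: Σ r·B − C = (4·0.5·0.537) − 0.38 = 0.694.
Option 2 has the higher net inclusive-fitness payoff.

Option 2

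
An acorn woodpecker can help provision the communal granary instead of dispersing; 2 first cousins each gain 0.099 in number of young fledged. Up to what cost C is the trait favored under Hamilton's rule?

0.02475

r to a first cousin = 1/8 (first cousins share one grandparent pair — two paths of length 4: r = 2·(1/2)^4 = 1/8).
Hamilton's rule: n·r·B > C, so the trait is favored while C < n·r·B = 2·0.125·0.099 = 0.02475.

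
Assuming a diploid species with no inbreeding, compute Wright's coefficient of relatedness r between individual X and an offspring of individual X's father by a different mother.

Each parent–offspring link contributes a factor of 1/2, and independent paths through distinct common ancestors add.
Half-sibs share one parent — one path of length 2: r = (1/2)^2 = 1/4.

0.25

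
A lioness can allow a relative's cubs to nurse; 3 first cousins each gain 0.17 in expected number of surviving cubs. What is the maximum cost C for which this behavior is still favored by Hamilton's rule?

0.06375

r to a first cousin = 1/8 (first cousins share one grandparent pair — two paths of length 4: r = 2·(1/2)^4 = 1/8).
Hamilton's rule: n·r·B > C, so the trait is favored while C < n·r·B = 3·0.125·0.17 = 0.06375.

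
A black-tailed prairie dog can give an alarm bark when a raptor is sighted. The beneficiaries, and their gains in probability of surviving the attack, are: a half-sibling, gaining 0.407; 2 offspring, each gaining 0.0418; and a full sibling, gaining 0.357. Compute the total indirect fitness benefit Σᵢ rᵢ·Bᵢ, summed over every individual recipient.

0.32205

r to a half-sibling = 0.25 (half-sibs share one parent — one path of length 2: r = (1/2)^2 = 1/4).
r to an offspring = 1/2 (one parent–offspring link: r = (1/2)^1 = 1/2).
r to a full sibling = 0.5 (full sibs share both parents — two paths of length 2: r = 2·(1/2)^2 = 1/2).
Summing one r·B term per recipient: 1·0.25·0.407 + 2·0.5·0.0418 + 1·0.5·0.357 = 0.32205.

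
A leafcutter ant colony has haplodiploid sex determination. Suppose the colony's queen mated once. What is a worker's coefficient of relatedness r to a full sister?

0.75

Haplodiploid full sisters inherit their father's entire haploid genome identically (contributing 1/2) and on average half of their mother's contribution (1/2 · 1/2 = 1/4); r = 1/2 + 1/4 = 3/4.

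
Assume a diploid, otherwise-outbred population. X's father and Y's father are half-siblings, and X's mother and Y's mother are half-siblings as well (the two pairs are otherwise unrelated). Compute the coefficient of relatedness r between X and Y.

0.125

Independent pedigree routes through distinct common ancestors add.
X and Y are related in two ways: half first cousins through their fathers (r = 1/16) and half first cousins through their mothers (r = 1/16).
r = 1/16 + 1/16 = 1/8 = 0.125.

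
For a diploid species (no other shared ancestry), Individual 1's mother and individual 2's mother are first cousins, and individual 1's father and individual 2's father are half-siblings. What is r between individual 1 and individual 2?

Wright's path rule: contributions from independent ancestry routes add.
Individual 1 and individual 2 are related in two ways: second cousins through their mothers (r = 1/32) and half first cousins through their fathers (r = 1/16).
r = 1/32 + 1/16 = 3/32 = 0.09375.

0.09375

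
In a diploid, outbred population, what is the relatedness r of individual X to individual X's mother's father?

0.25

Each parent–offspring link contributes a factor of 1/2, and independent paths through distinct common ancestors add.
Two parent–offspring links: r = (1/2)^2 = 1/4.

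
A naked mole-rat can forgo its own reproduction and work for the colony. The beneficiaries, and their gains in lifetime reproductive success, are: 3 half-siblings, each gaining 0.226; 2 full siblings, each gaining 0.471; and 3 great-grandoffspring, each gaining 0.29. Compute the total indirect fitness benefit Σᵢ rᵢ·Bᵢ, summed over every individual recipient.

r to a half-sibling = 1/4 (half-sibs share one parent — one path of length 2: r = (1/2)^2 = 1/4).
r to a full sibling = 0.5 (full sibs share both parents — two paths of length 2: r = 2·(1/2)^2 = 1/2).
r to a great-grandoffspring = 0.125 (three parent–offspring links: r = (1/2)^3 = 1/8).
Summing one r·B term per recipient: 3·0.25·0.226 + 2·0.5·0.471 + 3·0.125·0.29 = 0.74925.

0.74925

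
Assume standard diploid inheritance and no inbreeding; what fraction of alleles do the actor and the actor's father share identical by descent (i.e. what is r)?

Each parent–offspring link contributes a factor of 1/2, and independent paths through distinct common ancestors add.
One parent–offspring link: r = (1/2)^1 = 1/2.

0.5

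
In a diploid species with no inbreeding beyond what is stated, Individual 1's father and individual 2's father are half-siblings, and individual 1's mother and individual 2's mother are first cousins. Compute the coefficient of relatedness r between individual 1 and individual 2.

0.09375

Independent pedigree routes through distinct common ancestors add.
Individual 1 and individual 2 are related in two ways: half first cousins through their fathers (r = 1/16) and second cousins through their mothers (r = 1/32).
r = 1/16 + 1/32 = 0.09375.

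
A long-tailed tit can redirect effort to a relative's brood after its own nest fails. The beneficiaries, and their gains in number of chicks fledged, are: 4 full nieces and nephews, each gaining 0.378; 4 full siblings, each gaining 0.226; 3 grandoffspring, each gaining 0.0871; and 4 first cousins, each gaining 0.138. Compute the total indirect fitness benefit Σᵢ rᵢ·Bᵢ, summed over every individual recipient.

0.964325

r to a full niece or nephew = 0.25 (full aunt/uncle↔niece/nephew: two paths of length 3 through the shared grandparent pair: r = 2·(1/2)^3 = 1/4).
r to a full sibling = 0.5 (full sibs share both parents — two paths of length 2: r = 2·(1/2)^2 = 1/2).
r to a grandoffspring = 0.25 (two parent–offspring links: r = (1/2)^2 = 1/4).
r to a first cousin = 0.125 (first cousins share one grandparent pair — two paths of length 4: r = 2·(1/2)^4 = 1/8).
Summing one r·B term per recipient: 4·0.25·0.378 + 4·0.5·0.226 + 3·0.25·0.0871 + 4·0.125·0.138 = 0.964325.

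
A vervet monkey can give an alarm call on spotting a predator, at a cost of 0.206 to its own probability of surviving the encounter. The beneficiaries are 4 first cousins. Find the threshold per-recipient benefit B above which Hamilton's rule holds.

r to a first cousin = 1/8 (first cousins share one grandparent pair — two paths of length 4: r = 2·(1/2)^4 = 1/8).
Hamilton's rule with n recipients of equal r: n·r·B > C, so B > C/(n·r) = 0.206/(4·0.125) = 0.412.

0.412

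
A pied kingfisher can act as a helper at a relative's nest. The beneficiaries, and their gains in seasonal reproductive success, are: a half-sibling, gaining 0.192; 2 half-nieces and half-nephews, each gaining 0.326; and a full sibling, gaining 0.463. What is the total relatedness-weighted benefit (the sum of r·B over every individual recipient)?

0.361

r to a half-sibling = 1/4 (half-sibs share one parent — one path of length 2: r = (1/2)^2 = 1/4).
r to a half-niece or half-nephew = 1/8 (half-aunt/uncle↔niece/nephew: one path of length 3: r = (1/2)^3 = 1/8).
r to a full sibling = 0.5 (full sibs share both parents — two paths of length 2: r = 2·(1/2)^2 = 1/2).
Summing one r·B term per recipient: 1·0.25·0.192 + 2·0.125·0.326 + 1·0.5·0.463 = 0.361.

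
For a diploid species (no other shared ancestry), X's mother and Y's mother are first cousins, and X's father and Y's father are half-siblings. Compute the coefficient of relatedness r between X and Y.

0.09375

Relatedness sums over independent paths through distinct common ancestors.
X and Y are related in two ways: second cousins through their mothers (r = 1/32) and half first cousins through their fathers (r = 1/16).
r = 1/32 + 1/16 = 3/32 = 0.09375.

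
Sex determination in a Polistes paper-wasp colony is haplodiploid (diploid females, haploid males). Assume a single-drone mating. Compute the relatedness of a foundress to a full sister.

Haplodiploid full sisters inherit their father's entire haploid genome identically (contributing 1/2) and on average half of their mother's contribution (1/2 · 1/2 = 1/4); r = 1/2 + 1/4 = 3/4.

0.75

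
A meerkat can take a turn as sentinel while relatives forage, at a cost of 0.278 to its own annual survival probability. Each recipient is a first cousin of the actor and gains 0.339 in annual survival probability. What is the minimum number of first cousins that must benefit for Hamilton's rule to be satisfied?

r to a first cousin = 0.125 (first cousins share one grandparent pair — two paths of length 4: r = 2·(1/2)^4 = 1/8).
Hamilton's rule: n·r·B > C  ⇒  n > C/(r·B) = 0.278/(0.125·0.339) = 6.56.
The smallest integer exceeding 6.56 is 7.

7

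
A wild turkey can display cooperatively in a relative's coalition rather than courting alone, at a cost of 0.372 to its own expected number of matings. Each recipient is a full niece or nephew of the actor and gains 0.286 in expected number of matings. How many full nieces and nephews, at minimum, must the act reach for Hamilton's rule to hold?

6

r to a full niece or nephew = 0.25 (full aunt/uncle↔niece/nephew: two paths of length 3 through the shared grandparent pair: r = 2·(1/2)^3 = 1/4).
Hamilton's rule: n·r·B > C  ⇒  n > C/(r·B) = 0.372/(0.25·0.286) = 5.203.
The smallest integer exceeding 5.203 is 6.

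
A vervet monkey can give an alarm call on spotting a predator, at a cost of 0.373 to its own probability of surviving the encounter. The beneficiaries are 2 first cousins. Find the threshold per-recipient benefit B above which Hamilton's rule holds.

r to a first cousin = 0.125 (first cousins share one grandparent pair — two paths of length 4: r = 2·(1/2)^4 = 1/8).
Hamilton's rule with n recipients of equal r: n·r·B > C, so B > C/(n·r) = 0.373/(2·0.125) = 1.492.

1.492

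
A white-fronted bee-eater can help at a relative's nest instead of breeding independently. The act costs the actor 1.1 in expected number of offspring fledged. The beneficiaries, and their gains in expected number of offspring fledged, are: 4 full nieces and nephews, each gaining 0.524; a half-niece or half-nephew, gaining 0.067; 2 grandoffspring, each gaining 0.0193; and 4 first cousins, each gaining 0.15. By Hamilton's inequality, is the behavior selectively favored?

No

Hamilton's rule: the trait is favored when the sum of r·B over every recipient exceeds the actor's cost C.
r to a full niece or nephew = 0.25 (full aunt/uncle↔niece/nephew: two paths of length 3 through the shared grandparent pair: r = 2·(1/2)^3 = 1/4).
r to a half-niece or half-nephew = 0.125 (half-aunt/uncle↔niece/nephew: one path of length 3: r = (1/2)^3 = 1/8).
r to a grandoffspring = 1/4 (two parent–offspring links: r = (1/2)^2 = 1/4).
r to a first cousin = 1/8 (first cousins share one grandparent pair — two paths of length 4: r = 2·(1/2)^4 = 1/8).
Summing one r·B term per recipient: 4·0.25·0.524 + 1·0.125·0.067 + 2·0.25·0.0193 + 4·0.125·0.15 = 0.617025.
0.617025 < 1.1: the indirect benefit is less than the cost.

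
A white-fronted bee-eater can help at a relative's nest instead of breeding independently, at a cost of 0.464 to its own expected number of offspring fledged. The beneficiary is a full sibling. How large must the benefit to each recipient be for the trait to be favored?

0.928

r to a full sibling = 0.5 (full sibs share both parents — two paths of length 2: r = 2·(1/2)^2 = 1/2).
Hamilton's rule with n recipients of equal r: n·r·B > C, so B > C/(n·r) = 0.464/(1·0.5) = 0.928.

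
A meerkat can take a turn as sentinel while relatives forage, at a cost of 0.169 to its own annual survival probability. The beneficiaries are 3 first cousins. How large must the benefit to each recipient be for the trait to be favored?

0.4507

r to a first cousin = 1/8 (first cousins share one grandparent pair — two paths of length 4: r = 2·(1/2)^4 = 1/8).
Hamilton's rule with n recipients of equal r: n·r·B > C, so B > C/(n·r) = 0.169/(3·0.125) = 0.4507.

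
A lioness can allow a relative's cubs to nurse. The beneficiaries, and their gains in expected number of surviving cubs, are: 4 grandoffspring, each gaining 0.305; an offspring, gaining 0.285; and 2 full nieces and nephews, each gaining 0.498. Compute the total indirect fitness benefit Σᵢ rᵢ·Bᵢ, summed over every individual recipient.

0.6965

r to a grandoffspring = 0.25 (two parent–offspring links: r = (1/2)^2 = 1/4).
r to an offspring = 0.5 (one parent–offspring link: r = (1/2)^1 = 1/2).
r to a full niece or nephew = 1/4 (full aunt/uncle↔niece/nephew: two paths of length 3 through the shared grandparent pair: r = 2·(1/2)^3 = 1/4).
Summing one r·B term per recipient: 4·0.25·0.305 + 1·0.5·0.285 + 2·0.25·0.498 = 0.6965.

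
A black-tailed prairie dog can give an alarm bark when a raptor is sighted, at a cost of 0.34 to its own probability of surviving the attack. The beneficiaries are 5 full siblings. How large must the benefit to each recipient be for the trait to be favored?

0.136

r to a full sibling = 0.5 (full sibs share both parents — two paths of length 2: r = 2·(1/2)^2 = 1/2).
Hamilton's rule with n recipients of equal r: n·r·B > C, so B > C/(n·r) = 0.34/(5·0.5) = 0.136.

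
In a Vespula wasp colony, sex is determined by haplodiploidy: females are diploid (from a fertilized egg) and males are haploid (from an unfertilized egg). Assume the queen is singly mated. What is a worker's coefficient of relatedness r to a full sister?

Haplodiploid full sisters inherit their father's entire haploid genome identically (contributing 1/2) and on average half of their mother's contribution (1/2 · 1/2 = 1/4); r = 1/2 + 1/4 = 3/4.

0.75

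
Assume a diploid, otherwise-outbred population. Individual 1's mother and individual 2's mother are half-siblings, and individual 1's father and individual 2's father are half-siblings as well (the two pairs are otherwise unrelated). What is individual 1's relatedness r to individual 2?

0.125

Wright's path rule: contributions from independent ancestry routes add.
Individual 1 and individual 2 are related in two ways: half first cousins through their mothers (r = 1/16) and half first cousins through their fathers (r = 1/16).
r = 1/16 + 1/16 = 1/8 = 0.125.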